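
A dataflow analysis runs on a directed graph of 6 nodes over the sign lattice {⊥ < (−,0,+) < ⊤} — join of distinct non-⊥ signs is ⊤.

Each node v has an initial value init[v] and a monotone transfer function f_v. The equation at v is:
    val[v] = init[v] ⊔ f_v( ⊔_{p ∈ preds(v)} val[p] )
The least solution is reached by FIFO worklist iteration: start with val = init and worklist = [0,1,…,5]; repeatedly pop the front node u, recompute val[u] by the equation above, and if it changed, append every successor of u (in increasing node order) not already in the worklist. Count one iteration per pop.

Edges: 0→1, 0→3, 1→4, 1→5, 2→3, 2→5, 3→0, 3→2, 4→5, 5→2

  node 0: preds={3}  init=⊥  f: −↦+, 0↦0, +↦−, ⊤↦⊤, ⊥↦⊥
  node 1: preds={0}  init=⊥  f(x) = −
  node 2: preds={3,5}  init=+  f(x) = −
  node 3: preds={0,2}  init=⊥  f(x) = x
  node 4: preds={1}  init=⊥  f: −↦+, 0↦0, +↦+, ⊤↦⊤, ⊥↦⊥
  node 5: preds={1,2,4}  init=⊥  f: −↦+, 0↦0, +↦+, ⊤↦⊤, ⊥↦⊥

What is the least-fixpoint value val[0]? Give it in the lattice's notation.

⊤

Worklist (10 pops):
  #1 pop 0: in=⊥ → ⊥ (no change)
  #2 pop 1: in=⊥ → − (was ⊥); enqueue []
  #3 pop 2: in=⊥ → ⊤ (was +); enqueue []
  #4 pop 3: in=⊤ → ⊤ (was ⊥); enqueue [0,2]
  #5 pop 4: in=− → + (was ⊥); enqueue []
  #6 pop 5: in=⊤ → ⊤ (was ⊥); enqueue []
  #7 pop 0: in=⊤ → ⊤ (was ⊥); enqueue [1,3]
  #8 pop 2: in=⊤ → ⊤ (no change)
  #9 pop 1: in=⊤ → − (no change)
  #10 pop 3: in=⊤ → ⊤ (no change)

Fixpoint:
  val[0] = ⊤
  val[1] = −
  val[2] = ⊤
  val[3] = ⊤
  val[4] = +
  val[5] = ⊤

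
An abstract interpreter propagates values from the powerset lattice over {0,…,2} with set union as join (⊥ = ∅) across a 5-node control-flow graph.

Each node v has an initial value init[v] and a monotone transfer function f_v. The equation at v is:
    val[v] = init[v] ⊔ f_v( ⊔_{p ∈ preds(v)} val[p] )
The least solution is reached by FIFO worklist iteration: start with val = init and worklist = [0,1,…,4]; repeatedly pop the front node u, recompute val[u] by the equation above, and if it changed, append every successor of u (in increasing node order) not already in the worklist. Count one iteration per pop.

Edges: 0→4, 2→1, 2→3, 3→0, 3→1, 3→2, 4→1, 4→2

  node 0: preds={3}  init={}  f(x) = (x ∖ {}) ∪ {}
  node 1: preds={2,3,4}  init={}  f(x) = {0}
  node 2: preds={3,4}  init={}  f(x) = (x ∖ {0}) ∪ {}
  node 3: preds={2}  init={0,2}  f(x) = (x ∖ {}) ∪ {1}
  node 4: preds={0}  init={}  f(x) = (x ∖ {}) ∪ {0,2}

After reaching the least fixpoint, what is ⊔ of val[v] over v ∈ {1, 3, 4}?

Iteration log — 12 steps:
  step 1. node 0  ⊔preds={0,2}  new={0,2}  old={}  +wl: 
  step 2. node 1  ⊔preds={0,2}  new={0}  old={}  +wl: 
  step 3. node 2  ⊔preds={0,2}  new={2}  old={}  +wl: 1
  step 4. node 3  ⊔preds={2}  new={0,1,2}  old={0,2}  +wl: 0,2
  step 5. node 4  ⊔preds={0,2}  new={0,2}  old={}  +wl: 
  step 6. node 1  ⊔preds={0,1,2}  new={0}  stable
  step 7. node 0  ⊔preds={0,1,2}  new={0,1,2}  old={0,2}  +wl: 4
  step 8. node 2  ⊔preds={0,1,2}  new={1,2}  old={2}  +wl: 1,3
  step 9. node 4  ⊔preds={0,1,2}  new={0,1,2}  old={0,2}  +wl: 2
  step 10. node 1  ⊔preds={0,1,2}  new={0}  stable
  step 11. node 3  ⊔preds={1,2}  new={0,1,2}  stable
  step 12. node 2  ⊔preds={0,1,2}  new={1,2}  stable

Least fixpoint reached:
  node 0: {0,1,2}
  node 1: {0}
  node 2: {1,2}
  node 3: {0,1,2}
  node 4: {0,1,2}

{0,1,2}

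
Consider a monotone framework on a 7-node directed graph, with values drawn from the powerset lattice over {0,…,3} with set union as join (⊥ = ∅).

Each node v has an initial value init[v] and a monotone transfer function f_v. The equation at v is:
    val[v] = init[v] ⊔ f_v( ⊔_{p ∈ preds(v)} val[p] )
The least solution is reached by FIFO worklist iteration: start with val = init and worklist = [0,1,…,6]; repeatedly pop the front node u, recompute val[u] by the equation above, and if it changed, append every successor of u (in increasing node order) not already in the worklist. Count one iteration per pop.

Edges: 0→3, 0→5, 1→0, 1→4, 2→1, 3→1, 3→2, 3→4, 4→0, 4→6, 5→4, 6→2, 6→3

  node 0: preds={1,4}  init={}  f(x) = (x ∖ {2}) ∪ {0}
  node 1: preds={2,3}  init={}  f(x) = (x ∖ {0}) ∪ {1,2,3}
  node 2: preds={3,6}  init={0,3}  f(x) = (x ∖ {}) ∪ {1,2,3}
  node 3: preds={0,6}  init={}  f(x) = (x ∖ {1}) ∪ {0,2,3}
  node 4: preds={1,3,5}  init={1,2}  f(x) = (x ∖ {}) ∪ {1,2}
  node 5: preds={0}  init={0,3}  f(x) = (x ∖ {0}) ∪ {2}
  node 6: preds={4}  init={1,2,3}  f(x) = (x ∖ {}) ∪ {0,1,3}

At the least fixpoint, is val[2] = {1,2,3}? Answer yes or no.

Worklist (13 pops):
  #1 pop 0: in={1,2} → {0,1} (was {}); enqueue []
  #2 pop 1: in={0,3} → {1,2,3} (was {}); enqueue [0]
  #3 pop 2: in={1,2,3} → {0,1,2,3} (was {0,3}); enqueue [1]
  #4 pop 3: in={0,1,2,3} → {0,2,3} (was {}); enqueue [2]
  #5 pop 4: in={0,1,2,3} → {0,1,2,3} (was {1,2}); enqueue []
  #6 pop 5: in={0,1} → {0,1,2,3} (was {0,3}); enqueue [4]
  #7 pop 6: in={0,1,2,3} → {0,1,2,3} (was {1,2,3}); enqueue [3]
  #8 pop 0: in={0,1,2,3} → {0,1,3} (was {0,1}); enqueue [5]
  #9 pop 1: in={0,1,2,3} → {1,2,3} (no change)
  #10 pop 2: in={0,1,2,3} → {0,1,2,3} (no change)
  #11 pop 4: in={0,1,2,3} → {0,1,2,3} (no change)
  #12 pop 3: in={0,1,2,3} → {0,2,3} (no change)
  #13 pop 5: in={0,1,3} → {0,1,2,3} (no change)

Fixpoint:
  val[0] = {0,1,3}
  val[1] = {1,2,3}
  val[2] = {0,1,2,3}
  val[3] = {0,2,3}
  val[4] = {0,1,2,3}
  val[5] = {0,1,2,3}
  val[6] = {0,1,2,3}

no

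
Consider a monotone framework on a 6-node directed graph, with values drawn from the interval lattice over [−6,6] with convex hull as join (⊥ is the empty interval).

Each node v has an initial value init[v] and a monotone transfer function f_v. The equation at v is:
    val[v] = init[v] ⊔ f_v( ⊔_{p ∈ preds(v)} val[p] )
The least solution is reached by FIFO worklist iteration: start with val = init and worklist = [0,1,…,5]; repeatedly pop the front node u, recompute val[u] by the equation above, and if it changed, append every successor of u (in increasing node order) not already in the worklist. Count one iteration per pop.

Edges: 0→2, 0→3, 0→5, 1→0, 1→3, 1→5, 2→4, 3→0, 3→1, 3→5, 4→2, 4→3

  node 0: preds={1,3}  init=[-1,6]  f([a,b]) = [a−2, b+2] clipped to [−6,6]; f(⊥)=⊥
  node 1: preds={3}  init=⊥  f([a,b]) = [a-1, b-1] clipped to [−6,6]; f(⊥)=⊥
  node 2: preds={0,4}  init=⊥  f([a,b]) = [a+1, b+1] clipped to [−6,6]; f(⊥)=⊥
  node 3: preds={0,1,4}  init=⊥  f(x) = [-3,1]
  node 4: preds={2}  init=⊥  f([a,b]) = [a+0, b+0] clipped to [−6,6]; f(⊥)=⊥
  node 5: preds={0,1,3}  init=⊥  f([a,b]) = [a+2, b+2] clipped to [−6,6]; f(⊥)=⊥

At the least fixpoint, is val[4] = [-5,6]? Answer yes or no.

Trace (19 dequeues):
  [1] u=0 | in ⊥ | out [-1,6] | ==
  [2] u=1 | in ⊥ | out ⊥ | ==
  [3] u=2 | in [-1,6] | out [0,6] | prev ⊥ | push {}
  [4] u=3 | in [-1,6] | out [-3,1] | prev ⊥ | push {0,1}
  [5] u=4 | in [0,6] | out [0,6] | prev ⊥ | push {2,3}
  [6] u=5 | in [-3,6] | out [-1,6] | prev ⊥ | push {}
  [7] u=0 | in [-3,1] | out [-5,6] | prev [-1,6] | push {5}
  [8] u=1 | in [-3,1] | out [-4,0] | prev ⊥ | push {0}
  [9] u=2 | in [-5,6] | out [-4,6] | prev [0,6] | push {4}
  [10] u=3 | in [-5,6] | out [-3,1] | ==
  [11] u=5 | in [-5,6] | out [-3,6] | prev [-1,6] | push {}
  [12] u=0 | in [-4,1] | out [-6,6] | prev [-5,6] | push {2,3,5}
  [13] u=4 | in [-4,6] | out [-4,6] | prev [0,6] | push {}
  [14] u=2 | in [-6,6] | out [-5,6] | prev [-4,6] | push {4}
  [15] u=3 | in [-6,6] | out [-3,1] | ==
  [16] u=5 | in [-6,6] | out [-4,6] | prev [-3,6] | push {}
  [17] u=4 | in [-5,6] | out [-5,6] | prev [-4,6] | push {2,3}
  [18] u=2 | in [-6,6] | out [-5,6] | ==
  [19] u=3 | in [-6,6] | out [-3,1] | ==

Converged values:
  [0] [-6,6]
  [1] [-4,0]
  [2] [-5,6]
  [3] [-3,1]
  [4] [-5,6]
  [5] [-4,6]

yes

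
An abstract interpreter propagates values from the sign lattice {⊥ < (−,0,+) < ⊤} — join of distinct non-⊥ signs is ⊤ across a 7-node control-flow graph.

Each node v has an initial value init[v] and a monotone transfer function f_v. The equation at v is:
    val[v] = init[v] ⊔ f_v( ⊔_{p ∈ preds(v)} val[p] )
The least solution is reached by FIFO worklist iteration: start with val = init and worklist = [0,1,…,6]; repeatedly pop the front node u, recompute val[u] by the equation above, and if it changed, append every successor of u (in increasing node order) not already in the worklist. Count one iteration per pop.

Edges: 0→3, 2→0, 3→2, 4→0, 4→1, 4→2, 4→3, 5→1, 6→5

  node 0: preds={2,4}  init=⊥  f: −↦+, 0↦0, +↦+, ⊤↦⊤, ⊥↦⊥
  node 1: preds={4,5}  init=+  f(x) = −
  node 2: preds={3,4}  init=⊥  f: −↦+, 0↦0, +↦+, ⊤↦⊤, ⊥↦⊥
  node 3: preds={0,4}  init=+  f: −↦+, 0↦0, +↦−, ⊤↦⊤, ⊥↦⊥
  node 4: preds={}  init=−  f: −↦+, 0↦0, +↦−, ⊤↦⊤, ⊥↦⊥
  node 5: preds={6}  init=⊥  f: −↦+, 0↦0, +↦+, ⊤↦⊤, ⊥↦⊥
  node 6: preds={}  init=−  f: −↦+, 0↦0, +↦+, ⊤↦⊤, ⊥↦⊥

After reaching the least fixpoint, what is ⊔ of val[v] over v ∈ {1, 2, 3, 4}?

⊤

Worklist (11 pops):
  #1 pop 0: in=− → + (was ⊥); enqueue []
  #2 pop 1: in=− → ⊤ (was +); enqueue []
  #3 pop 2: in=⊤ → ⊤ (was ⊥); enqueue [0]
  #4 pop 3: in=⊤ → ⊤ (was +); enqueue [2]
  #5 pop 4: in=⊥ → − (no change)
  #6 pop 5: in=− → + (was ⊥); enqueue [1]
  #7 pop 6: in=⊥ → − (no change)
  #8 pop 0: in=⊤ → ⊤ (was +); enqueue [3]
  #9 pop 2: in=⊤ → ⊤ (no change)
  #10 pop 1: in=⊤ → ⊤ (no change)
  #11 pop 3: in=⊤ → ⊤ (no change)

Fixpoint:
  val[0] = ⊤
  val[1] = ⊤
  val[2] = ⊤
  val[3] = ⊤
  val[4] = −
  val[5] = +
  val[6] = −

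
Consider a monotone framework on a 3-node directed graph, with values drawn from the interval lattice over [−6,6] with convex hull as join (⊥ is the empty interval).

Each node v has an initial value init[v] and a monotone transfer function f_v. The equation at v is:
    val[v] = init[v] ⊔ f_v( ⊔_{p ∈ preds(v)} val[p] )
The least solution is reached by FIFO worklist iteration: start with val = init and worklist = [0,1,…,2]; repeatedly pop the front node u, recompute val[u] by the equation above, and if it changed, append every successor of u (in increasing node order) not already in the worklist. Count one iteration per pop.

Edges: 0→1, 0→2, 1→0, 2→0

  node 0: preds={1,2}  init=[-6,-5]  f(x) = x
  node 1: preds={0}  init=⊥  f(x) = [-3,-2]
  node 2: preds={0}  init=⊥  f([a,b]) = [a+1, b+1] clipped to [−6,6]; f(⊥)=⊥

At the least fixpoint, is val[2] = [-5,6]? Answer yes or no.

Trace (30 dequeues):
  [1] u=0 | in ⊥ | out [-6,-5] | ==
  [2] u=1 | in [-6,-5] | out [-3,-2] | prev ⊥ | push {0}
  [3] u=2 | in [-6,-5] | out [-5,-4] | prev ⊥ | push {}
  [4] u=0 | in [-5,-2] | out [-6,-2] | prev [-6,-5] | push {1,2}
  [5] u=1 | in [-6,-2] | out [-3,-2] | ==
  [6] u=2 | in [-6,-2] | out [-5,-1] | prev [-5,-4] | push {0}
  [7] u=0 | in [-5,-1] | out [-6,-1] | prev [-6,-2] | push {1,2}
  [8] u=1 | in [-6,-1] | out [-3,-2] | ==
  [9] u=2 | in [-6,-1] | out [-5,0] | prev [-5,-1] | push {0}
  [10] u=0 | in [-5,0] | out [-6,0] | prev [-6,-1] | push {1,2}
  [11] u=1 | in [-6,0] | out [-3,-2] | ==
  [12] u=2 | in [-6,0] | out [-5,1] | prev [-5,0] | push {0}
  [13] u=0 | in [-5,1] | out [-6,1] | prev [-6,0] | push {1,2}
  [14] u=1 | in [-6,1] | out [-3,-2] | ==
  [15] u=2 | in [-6,1] | out [-5,2] | prev [-5,1] | push {0}
  [16] u=0 | in [-5,2] | out [-6,2] | prev [-6,1] | push {1,2}
  [17] u=1 | in [-6,2] | out [-3,-2] | ==
  [18] u=2 | in [-6,2] | out [-5,3] | prev [-5,2] | push {0}
  [19] u=0 | in [-5,3] | out [-6,3] | prev [-6,2] | push {1,2}
  [20] u=1 | in [-6,3] | out [-3,-2] | ==
  [21] u=2 | in [-6,3] | out [-5,4] | prev [-5,3] | push {0}
  [22] u=0 | in [-5,4] | out [-6,4] | prev [-6,3] | push {1,2}
  [23] u=1 | in [-6,4] | out [-3,-2] | ==
  [24] u=2 | in [-6,4] | out [-5,5] | prev [-5,4] | push {0}
  [25] u=0 | in [-5,5] | out [-6,5] | prev [-6,4] | push {1,2}
  [26] u=1 | in [-6,5] | out [-3,-2] | ==
  [27] u=2 | in [-6,5] | out [-5,6] | prev [-5,5] | push {0}
  [28] u=0 | in [-5,6] | out [-6,6] | prev [-6,5] | push {1,2}
  [29] u=1 | in [-6,6] | out [-3,-2] | ==
  [30] u=2 | in [-6,6] | out [-5,6] | ==

Converged values:
  [0] [-6,6]
  [1] [-3,-2]
  [2] [-5,6]

yes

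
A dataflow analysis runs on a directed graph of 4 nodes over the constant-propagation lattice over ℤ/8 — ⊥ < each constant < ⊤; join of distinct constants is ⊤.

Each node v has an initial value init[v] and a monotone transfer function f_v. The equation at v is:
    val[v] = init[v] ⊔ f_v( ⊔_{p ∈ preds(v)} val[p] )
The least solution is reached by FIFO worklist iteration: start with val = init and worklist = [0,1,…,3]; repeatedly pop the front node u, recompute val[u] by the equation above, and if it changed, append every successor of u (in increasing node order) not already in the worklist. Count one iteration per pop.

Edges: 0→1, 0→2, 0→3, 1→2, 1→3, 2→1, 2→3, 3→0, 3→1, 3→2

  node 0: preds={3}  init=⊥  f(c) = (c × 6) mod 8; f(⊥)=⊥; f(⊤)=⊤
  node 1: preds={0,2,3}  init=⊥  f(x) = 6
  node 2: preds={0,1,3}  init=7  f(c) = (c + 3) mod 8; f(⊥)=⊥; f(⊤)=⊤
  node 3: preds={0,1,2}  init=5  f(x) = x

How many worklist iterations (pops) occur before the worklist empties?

9

Trace (9 dequeues):
  [1] u=0 | in 5 | out 6 | prev ⊥ | push {}
  [2] u=1 | in ⊤ | out 6 | prev ⊥ | push {}
  [3] u=2 | in ⊤ | out ⊤ | prev 7 | push {1}
  [4] u=3 | in ⊤ | out ⊤ | prev 5 | push {0,2}
  [5] u=1 | in ⊤ | out 6 | ==
  [6] u=0 | in ⊤ | out ⊤ | prev 6 | push {1,3}
  [7] u=2 | in ⊤ | out ⊤ | ==
  [8] u=1 | in ⊤ | out 6 | ==
  [9] u=3 | in ⊤ | out ⊤ | ==

Converged values:
  [0] ⊤
  [1] 6
  [2] ⊤
  [3] ⊤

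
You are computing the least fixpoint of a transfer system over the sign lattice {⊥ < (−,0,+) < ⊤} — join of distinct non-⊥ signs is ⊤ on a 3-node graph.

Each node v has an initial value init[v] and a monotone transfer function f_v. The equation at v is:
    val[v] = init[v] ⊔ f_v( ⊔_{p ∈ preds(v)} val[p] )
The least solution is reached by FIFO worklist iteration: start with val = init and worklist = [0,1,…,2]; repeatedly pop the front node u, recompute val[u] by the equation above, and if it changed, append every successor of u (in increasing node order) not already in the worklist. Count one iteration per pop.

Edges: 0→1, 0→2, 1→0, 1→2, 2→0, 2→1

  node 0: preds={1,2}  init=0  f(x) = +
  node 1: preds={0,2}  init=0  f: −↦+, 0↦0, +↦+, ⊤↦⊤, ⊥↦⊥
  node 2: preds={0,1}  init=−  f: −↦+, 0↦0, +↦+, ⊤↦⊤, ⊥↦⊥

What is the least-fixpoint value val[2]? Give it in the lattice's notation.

⊤

Iteration log — 5 steps:
  step 1. node 0  ⊔preds=⊤  new=⊤  old=0  +wl: 
  step 2. node 1  ⊔preds=⊤  new=⊤  old=0  +wl: 0
  step 3. node 2  ⊔preds=⊤  new=⊤  old=−  +wl: 1
  step 4. node 0  ⊔preds=⊤  new=⊤  stable
  step 5. node 1  ⊔preds=⊤  new=⊤  stable

Least fixpoint reached:
  node 0: ⊤
  node 1: ⊤
  node 2: ⊤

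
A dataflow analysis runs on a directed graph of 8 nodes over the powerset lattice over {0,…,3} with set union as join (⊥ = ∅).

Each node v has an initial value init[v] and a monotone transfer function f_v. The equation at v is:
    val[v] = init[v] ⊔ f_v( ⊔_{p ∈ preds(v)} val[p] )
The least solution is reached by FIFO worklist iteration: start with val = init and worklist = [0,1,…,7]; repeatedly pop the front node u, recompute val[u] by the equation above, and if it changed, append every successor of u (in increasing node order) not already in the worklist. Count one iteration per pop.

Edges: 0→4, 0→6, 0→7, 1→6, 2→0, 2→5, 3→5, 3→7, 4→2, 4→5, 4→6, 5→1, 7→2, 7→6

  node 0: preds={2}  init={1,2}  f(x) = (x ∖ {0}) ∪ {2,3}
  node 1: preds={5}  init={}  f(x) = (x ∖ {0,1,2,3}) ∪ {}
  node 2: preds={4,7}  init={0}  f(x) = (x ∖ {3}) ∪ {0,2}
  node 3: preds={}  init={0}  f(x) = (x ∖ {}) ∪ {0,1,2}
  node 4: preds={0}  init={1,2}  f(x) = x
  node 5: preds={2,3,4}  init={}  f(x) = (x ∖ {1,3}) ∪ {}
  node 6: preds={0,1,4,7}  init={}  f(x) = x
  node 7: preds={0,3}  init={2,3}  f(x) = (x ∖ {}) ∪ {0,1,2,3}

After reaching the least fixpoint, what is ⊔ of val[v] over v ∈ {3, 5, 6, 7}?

{0,1,2,3}

Worklist (12 pops):
  #1 pop 0: in={0} → {1,2,3} (was {1,2}); enqueue []
  #2 pop 1: in={} → {} (no change)
  #3 pop 2: in={1,2,3} → {0,1,2} (was {0}); enqueue [0]
  #4 pop 3: in={} → {0,1,2} (was {0}); enqueue []
  #5 pop 4: in={1,2,3} → {1,2,3} (was {1,2}); enqueue [2]
  #6 pop 5: in={0,1,2,3} → {0,2} (was {}); enqueue [1]
  #7 pop 6: in={1,2,3} → {1,2,3} (was {}); enqueue []
  #8 pop 7: in={0,1,2,3} → {0,1,2,3} (was {2,3}); enqueue [6]
  #9 pop 0: in={0,1,2} → {1,2,3} (no change)
  #10 pop 2: in={0,1,2,3} → {0,1,2} (no change)
  #11 pop 1: in={0,2} → {} (no change)
  #12 pop 6: in={0,1,2,3} → {0,1,2,3} (was {1,2,3}); enqueue []

Fixpoint:
  val[0] = {1,2,3}
  val[1] = {}
  val[2] = {0,1,2}
  val[3] = {0,1,2}
  val[4] = {1,2,3}
  val[5] = {0,2}
  val[6] = {0,1,2,3}
  val[7] = {0,1,2,3}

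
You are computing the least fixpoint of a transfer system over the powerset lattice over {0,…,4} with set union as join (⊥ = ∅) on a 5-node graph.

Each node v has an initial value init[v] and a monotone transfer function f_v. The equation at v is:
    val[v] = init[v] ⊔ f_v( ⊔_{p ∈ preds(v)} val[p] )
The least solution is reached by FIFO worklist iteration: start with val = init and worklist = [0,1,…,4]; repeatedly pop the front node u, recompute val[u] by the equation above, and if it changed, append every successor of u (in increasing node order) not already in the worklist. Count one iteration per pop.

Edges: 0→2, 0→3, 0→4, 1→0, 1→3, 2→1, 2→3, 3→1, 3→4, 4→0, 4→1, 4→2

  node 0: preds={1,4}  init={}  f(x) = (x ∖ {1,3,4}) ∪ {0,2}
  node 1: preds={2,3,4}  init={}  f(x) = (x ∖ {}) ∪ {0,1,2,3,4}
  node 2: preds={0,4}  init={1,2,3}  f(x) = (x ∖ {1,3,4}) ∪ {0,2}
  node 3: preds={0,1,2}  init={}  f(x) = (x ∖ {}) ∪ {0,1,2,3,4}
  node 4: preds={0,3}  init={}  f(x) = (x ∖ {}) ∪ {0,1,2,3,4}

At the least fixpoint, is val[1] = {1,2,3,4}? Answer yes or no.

no

Worklist (8 pops):
  #1 pop 0: in={} → {0,2} (was {}); enqueue []
  #2 pop 1: in={1,2,3} → {0,1,2,3,4} (was {}); enqueue [0]
  #3 pop 2: in={0,2} → {0,1,2,3} (was {1,2,3}); enqueue [1]
  #4 pop 3: in={0,1,2,3,4} → {0,1,2,3,4} (was {}); enqueue []
  #5 pop 4: in={0,1,2,3,4} → {0,1,2,3,4} (was {}); enqueue [2]
  #6 pop 0: in={0,1,2,3,4} → {0,2} (no change)
  #7 pop 1: in={0,1,2,3,4} → {0,1,2,3,4} (no change)
  #8 pop 2: in={0,1,2,3,4} → {0,1,2,3} (no change)

Fixpoint:
  val[0] = {0,2}
  val[1] = {0,1,2,3,4}
  val[2] = {0,1,2,3}
  val[3] = {0,1,2,3,4}
  val[4] = {0,1,2,3,4}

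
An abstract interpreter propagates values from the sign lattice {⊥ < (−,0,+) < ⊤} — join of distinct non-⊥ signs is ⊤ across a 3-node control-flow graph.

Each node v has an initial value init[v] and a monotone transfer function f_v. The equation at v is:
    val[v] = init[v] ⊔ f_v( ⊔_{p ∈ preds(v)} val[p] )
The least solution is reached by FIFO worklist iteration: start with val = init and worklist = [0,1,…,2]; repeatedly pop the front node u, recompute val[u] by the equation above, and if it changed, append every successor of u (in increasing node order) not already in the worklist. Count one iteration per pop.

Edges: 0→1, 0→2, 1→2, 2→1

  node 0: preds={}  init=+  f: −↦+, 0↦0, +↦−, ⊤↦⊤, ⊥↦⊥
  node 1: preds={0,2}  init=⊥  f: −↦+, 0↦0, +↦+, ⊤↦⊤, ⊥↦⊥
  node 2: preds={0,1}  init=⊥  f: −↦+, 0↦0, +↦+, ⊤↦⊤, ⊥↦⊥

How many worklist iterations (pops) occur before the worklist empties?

Iteration log — 4 steps:
  step 1. node 0  ⊔preds=⊥  new=+  stable
  step 2. node 1  ⊔preds=+  new=+  old=⊥  +wl: 
  step 3. node 2  ⊔preds=+  new=+  old=⊥  +wl: 1
  step 4. node 1  ⊔preds=+  new=+  stable

Least fixpoint reached:
  node 0: +
  node 1: +
  node 2: +

4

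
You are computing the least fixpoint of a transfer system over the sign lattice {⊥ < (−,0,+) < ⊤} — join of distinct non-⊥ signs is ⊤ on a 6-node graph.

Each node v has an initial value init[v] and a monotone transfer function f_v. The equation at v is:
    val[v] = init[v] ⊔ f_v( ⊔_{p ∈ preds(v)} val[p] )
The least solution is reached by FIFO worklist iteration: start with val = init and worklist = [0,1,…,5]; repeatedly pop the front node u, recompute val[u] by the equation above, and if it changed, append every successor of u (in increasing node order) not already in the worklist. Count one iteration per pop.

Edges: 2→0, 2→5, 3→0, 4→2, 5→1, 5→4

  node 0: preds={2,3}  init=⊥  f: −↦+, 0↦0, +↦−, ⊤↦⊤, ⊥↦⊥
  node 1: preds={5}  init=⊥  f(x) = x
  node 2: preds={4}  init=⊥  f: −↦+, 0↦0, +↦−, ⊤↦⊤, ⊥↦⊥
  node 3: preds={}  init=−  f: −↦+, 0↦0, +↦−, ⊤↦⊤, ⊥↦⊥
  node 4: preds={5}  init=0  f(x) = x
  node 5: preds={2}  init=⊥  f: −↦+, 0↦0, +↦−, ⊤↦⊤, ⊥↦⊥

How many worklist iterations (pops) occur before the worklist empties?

Iteration log — 9 steps:
  step 1. node 0  ⊔preds=−  new=+  old=⊥  +wl: 
  step 2. node 1  ⊔preds=⊥  new=⊥  stable
  step 3. node 2  ⊔preds=0  new=0  old=⊥  +wl: 0
  step 4. node 3  ⊔preds=⊥  new=−  stable
  step 5. node 4  ⊔preds=⊥  new=0  stable
  step 6. node 5  ⊔preds=0  new=0  old=⊥  +wl: 1,4
  step 7. node 0  ⊔preds=⊤  new=⊤  old=+  +wl: 
  step 8. node 1  ⊔preds=0  new=0  old=⊥  +wl: 
  step 9. node 4  ⊔preds=0  new=0  stable

Least fixpoint reached:
  node 0: ⊤
  node 1: 0
  node 2: 0
  node 3: −
  node 4: 0
  node 5: 0

9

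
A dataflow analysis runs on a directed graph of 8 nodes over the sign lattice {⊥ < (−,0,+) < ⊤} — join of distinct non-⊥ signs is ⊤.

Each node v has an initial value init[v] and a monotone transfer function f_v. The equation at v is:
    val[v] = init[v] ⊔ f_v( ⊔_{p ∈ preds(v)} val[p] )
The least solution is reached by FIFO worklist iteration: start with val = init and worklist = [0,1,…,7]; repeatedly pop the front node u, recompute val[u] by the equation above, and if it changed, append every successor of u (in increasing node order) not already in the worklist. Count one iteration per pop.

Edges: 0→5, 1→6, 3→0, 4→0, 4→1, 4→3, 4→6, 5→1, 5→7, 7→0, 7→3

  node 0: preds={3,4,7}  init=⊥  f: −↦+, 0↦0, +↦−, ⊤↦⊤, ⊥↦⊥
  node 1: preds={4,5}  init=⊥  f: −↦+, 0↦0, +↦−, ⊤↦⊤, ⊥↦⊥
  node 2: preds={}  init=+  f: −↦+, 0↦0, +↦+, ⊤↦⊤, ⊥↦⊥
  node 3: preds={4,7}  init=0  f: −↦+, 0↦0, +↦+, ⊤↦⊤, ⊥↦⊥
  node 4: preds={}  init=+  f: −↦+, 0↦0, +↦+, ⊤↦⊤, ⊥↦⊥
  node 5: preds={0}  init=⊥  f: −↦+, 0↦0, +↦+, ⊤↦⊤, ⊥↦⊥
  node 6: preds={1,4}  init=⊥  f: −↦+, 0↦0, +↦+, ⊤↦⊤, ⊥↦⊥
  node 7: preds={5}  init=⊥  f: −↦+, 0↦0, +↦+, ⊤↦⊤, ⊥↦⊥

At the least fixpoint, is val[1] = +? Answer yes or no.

no

Worklist (12 pops):
  #1 pop 0: in=⊤ → ⊤ (was ⊥); enqueue []
  #2 pop 1: in=+ → − (was ⊥); enqueue []
  #3 pop 2: in=⊥ → + (no change)
  #4 pop 3: in=+ → ⊤ (was 0); enqueue [0]
  #5 pop 4: in=⊥ → + (no change)
  #6 pop 5: in=⊤ → ⊤ (was ⊥); enqueue [1]
  #7 pop 6: in=⊤ → ⊤ (was ⊥); enqueue []
  #8 pop 7: in=⊤ → ⊤ (was ⊥); enqueue [3]
  #9 pop 0: in=⊤ → ⊤ (no change)
  #10 pop 1: in=⊤ → ⊤ (was −); enqueue [6]
  #11 pop 3: in=⊤ → ⊤ (no change)
  #12 pop 6: in=⊤ → ⊤ (no change)

Fixpoint:
  val[0] = ⊤
  val[1] = ⊤
  val[2] = +
  val[3] = ⊤
  val[4] = +
  val[5] = ⊤
  val[6] = ⊤
  val[7] = ⊤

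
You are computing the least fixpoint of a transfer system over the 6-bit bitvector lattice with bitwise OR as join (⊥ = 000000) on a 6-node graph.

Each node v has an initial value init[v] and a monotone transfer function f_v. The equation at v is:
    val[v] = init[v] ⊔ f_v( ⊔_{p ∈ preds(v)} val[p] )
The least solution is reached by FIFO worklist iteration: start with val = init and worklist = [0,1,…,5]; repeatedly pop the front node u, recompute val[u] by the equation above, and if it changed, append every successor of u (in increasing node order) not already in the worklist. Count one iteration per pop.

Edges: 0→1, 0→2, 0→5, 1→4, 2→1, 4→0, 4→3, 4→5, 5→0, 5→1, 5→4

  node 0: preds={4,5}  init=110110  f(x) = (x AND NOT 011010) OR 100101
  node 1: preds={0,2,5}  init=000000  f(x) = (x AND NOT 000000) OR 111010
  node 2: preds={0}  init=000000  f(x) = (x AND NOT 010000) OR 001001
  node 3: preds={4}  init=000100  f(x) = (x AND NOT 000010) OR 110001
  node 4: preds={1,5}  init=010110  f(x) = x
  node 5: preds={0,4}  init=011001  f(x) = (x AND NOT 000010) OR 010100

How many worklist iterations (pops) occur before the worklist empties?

10

Trace (10 dequeues):
  [1] u=0 | in 011111 | out 110111 | prev 110110 | push {}
  [2] u=1 | in 111111 | out 111111 | prev 000000 | push {}
  [3] u=2 | in 110111 | out 101111 | prev 000000 | push {1}
  [4] u=3 | in 010110 | out 110101 | prev 000100 | push {}
  [5] u=4 | in 111111 | out 111111 | prev 010110 | push {0,3}
  [6] u=5 | in 111111 | out 111101 | prev 011001 | push {4}
  [7] u=1 | in 111111 | out 111111 | ==
  [8] u=0 | in 111111 | out 110111 | ==
  [9] u=3 | in 111111 | out 111101 | prev 110101 | push {}
  [10] u=4 | in 111111 | out 111111 | ==

Converged values:
  [0] 110111
  [1] 111111
  [2] 101111
  [3] 111101
  [4] 111111
  [5] 111101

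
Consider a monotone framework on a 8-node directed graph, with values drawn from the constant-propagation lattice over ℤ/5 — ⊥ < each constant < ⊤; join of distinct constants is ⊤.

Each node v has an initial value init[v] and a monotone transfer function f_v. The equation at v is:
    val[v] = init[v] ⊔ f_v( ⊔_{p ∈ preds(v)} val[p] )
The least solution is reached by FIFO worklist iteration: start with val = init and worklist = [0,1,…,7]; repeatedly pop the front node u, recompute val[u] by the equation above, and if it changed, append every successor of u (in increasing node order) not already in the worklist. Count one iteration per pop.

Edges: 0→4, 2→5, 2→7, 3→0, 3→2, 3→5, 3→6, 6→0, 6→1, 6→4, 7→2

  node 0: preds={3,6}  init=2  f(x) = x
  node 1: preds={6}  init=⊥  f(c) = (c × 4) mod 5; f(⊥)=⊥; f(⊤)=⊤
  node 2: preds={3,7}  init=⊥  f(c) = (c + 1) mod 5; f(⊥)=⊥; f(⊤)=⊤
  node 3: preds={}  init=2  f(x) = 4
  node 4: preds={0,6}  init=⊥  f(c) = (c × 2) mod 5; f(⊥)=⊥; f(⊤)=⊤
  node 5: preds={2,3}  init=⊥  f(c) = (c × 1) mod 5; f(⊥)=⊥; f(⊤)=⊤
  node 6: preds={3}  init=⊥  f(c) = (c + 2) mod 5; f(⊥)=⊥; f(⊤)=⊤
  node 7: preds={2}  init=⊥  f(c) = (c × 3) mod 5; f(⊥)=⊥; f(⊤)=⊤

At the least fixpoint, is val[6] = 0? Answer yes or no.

no

Worklist (15 pops):
  #1 pop 0: in=2 → 2 (no change)
  #2 pop 1: in=⊥ → ⊥ (no change)
  #3 pop 2: in=2 → 3 (was ⊥); enqueue []
  #4 pop 3: in=⊥ → ⊤ (was 2); enqueue [0,2]
  #5 pop 4: in=2 → 4 (was ⊥); enqueue []
  #6 pop 5: in=⊤ → ⊤ (was ⊥); enqueue []
  #7 pop 6: in=⊤ → ⊤ (was ⊥); enqueue [1,4]
  #8 pop 7: in=3 → 4 (was ⊥); enqueue []
  #9 pop 0: in=⊤ → ⊤ (was 2); enqueue []
  #10 pop 2: in=⊤ → ⊤ (was 3); enqueue [5,7]
  #11 pop 1: in=⊤ → ⊤ (was ⊥); enqueue []
  #12 pop 4: in=⊤ → ⊤ (was 4); enqueue []
  #13 pop 5: in=⊤ → ⊤ (no change)
  #14 pop 7: in=⊤ → ⊤ (was 4); enqueue [2]
  #15 pop 2: in=⊤ → ⊤ (no change)

Fixpoint:
  val[0] = ⊤
  val[1] = ⊤
  val[2] = ⊤
  val[3] = ⊤
  val[4] = ⊤
  val[5] = ⊤
  val[6] = ⊤
  val[7] = ⊤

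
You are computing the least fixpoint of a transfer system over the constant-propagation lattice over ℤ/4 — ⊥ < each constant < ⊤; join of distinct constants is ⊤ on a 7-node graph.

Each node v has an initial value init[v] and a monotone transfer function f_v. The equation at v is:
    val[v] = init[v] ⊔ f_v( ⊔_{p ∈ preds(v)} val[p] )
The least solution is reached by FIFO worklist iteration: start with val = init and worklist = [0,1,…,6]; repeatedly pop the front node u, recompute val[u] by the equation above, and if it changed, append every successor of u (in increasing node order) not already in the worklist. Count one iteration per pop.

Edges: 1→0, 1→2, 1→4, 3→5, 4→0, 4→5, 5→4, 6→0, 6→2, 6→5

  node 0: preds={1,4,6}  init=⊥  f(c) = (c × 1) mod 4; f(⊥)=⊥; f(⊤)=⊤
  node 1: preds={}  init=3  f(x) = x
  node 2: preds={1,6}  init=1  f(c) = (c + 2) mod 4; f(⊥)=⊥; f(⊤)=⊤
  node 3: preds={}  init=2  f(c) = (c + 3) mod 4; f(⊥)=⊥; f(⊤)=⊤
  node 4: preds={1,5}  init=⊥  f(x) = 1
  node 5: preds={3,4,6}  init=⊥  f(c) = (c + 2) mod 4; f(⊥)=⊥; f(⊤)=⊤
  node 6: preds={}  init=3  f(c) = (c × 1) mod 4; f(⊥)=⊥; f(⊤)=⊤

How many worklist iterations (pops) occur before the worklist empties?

Iteration log — 9 steps:
  step 1. node 0  ⊔preds=3  new=3  old=⊥  +wl: 
  step 2. node 1  ⊔preds=⊥  new=3  stable
  step 3. node 2  ⊔preds=3  new=1  stable
  step 4. node 3  ⊔preds=⊥  new=2  stable
  step 5. node 4  ⊔preds=3  new=1  old=⊥  +wl: 0
  step 6. node 5  ⊔preds=⊤  new=⊤  old=⊥  +wl: 4
  step 7. node 6  ⊔preds=⊥  new=3  stable
  step 8. node 0  ⊔preds=⊤  new=⊤  old=3  +wl: 
  step 9. node 4  ⊔preds=⊤  new=1  stable

Least fixpoint reached:
  node 0: ⊤
  node 1: 3
  node 2: 1
  node 3: 2
  node 4: 1
  node 5: ⊤
  node 6: 3

9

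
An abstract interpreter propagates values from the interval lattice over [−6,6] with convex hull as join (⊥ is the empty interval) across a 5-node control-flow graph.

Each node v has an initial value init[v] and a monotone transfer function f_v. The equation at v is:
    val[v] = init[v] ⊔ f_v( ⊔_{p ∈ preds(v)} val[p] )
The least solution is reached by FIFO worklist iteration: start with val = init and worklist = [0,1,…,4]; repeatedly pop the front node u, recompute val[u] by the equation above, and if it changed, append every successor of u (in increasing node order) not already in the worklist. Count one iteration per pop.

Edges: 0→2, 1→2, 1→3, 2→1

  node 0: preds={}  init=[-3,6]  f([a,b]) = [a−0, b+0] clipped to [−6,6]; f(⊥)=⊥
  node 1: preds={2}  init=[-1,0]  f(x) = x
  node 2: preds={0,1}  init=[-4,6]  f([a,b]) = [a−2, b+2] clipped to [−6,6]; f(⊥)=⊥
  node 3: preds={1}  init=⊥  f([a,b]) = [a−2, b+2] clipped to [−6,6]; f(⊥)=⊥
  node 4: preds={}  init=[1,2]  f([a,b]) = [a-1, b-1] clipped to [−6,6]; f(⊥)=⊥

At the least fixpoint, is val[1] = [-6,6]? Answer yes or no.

yes

Worklist (8 pops):
  #1 pop 0: in=⊥ → [-3,6] (no change)
  #2 pop 1: in=[-4,6] → [-4,6] (was [-1,0]); enqueue []
  #3 pop 2: in=[-4,6] → [-6,6] (was [-4,6]); enqueue [1]
  #4 pop 3: in=[-4,6] → [-6,6] (was ⊥); enqueue []
  #5 pop 4: in=⊥ → [1,2] (no change)
  #6 pop 1: in=[-6,6] → [-6,6] (was [-4,6]); enqueue [2,3]
  #7 pop 2: in=[-6,6] → [-6,6] (no change)
  #8 pop 3: in=[-6,6] → [-6,6] (no change)

Fixpoint:
  val[0] = [-3,6]
  val[1] = [-6,6]
  val[2] = [-6,6]
  val[3] = [-6,6]
  val[4] = [1,2]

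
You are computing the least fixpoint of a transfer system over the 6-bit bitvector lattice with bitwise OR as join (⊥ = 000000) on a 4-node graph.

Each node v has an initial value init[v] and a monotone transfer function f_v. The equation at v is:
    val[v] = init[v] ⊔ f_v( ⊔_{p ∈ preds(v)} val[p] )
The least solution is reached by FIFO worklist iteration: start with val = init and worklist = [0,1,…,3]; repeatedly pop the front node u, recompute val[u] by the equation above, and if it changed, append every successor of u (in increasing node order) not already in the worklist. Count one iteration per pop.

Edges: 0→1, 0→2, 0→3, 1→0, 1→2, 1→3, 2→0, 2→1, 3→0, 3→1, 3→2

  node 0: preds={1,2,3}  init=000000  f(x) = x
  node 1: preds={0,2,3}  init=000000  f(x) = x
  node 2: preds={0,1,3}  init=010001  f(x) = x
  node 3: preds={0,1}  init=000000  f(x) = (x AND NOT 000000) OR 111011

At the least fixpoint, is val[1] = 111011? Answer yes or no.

yes

Iteration log — 10 steps:
  step 1. node 0  ⊔preds=010001  new=010001  old=000000  +wl: 
  step 2. node 1  ⊔preds=010001  new=010001  old=000000  +wl: 0
  step 3. node 2  ⊔preds=010001  new=010001  stable
  step 4. node 3  ⊔preds=010001  new=111011  old=000000  +wl: 1,2
  step 5. node 0  ⊔preds=111011  new=111011  old=010001  +wl: 3
  step 6. node 1  ⊔preds=111011  new=111011  old=010001  +wl: 0
  step 7. node 2  ⊔preds=111011  new=111011  old=010001  +wl: 1
  step 8. node 3  ⊔preds=111011  new=111011  stable
  step 9. node 0  ⊔preds=111011  new=111011  stable
  step 10. node 1  ⊔preds=111011  new=111011  stable

Least fixpoint reached:
  node 0: 111011
  node 1: 111011
  node 2: 111011
  node 3: 111011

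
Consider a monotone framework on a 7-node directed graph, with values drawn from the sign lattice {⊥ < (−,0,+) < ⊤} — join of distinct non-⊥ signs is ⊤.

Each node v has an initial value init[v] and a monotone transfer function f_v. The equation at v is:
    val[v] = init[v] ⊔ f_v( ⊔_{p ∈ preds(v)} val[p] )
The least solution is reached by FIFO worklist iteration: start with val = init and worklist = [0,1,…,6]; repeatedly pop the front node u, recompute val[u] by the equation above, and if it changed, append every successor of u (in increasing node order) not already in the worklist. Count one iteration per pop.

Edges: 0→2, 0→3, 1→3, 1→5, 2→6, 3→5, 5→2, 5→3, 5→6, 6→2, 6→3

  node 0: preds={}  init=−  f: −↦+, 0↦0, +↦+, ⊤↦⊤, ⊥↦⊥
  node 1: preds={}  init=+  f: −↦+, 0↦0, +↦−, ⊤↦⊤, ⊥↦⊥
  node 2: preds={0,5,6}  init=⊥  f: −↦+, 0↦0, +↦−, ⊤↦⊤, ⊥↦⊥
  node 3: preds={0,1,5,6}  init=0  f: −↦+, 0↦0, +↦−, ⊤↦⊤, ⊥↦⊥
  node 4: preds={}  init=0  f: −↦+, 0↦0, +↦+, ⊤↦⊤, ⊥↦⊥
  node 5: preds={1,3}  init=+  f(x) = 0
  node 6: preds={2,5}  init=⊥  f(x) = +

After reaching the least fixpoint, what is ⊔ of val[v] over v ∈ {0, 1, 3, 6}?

Iteration log — 9 steps:
  step 1. node 0  ⊔preds=⊥  new=−  stable
  step 2. node 1  ⊔preds=⊥  new=+  stable
  step 3. node 2  ⊔preds=⊤  new=⊤  old=⊥  +wl: 
  step 4. node 3  ⊔preds=⊤  new=⊤  old=0  +wl: 
  step 5. node 4  ⊔preds=⊥  new=0  stable
  step 6. node 5  ⊔preds=⊤  new=⊤  old=+  +wl: 2,3
  step 7. node 6  ⊔preds=⊤  new=+  old=⊥  +wl: 
  step 8. node 2  ⊔preds=⊤  new=⊤  stable
  step 9. node 3  ⊔preds=⊤  new=⊤  stable

Least fixpoint reached:
  node 0: −
  node 1: +
  node 2: ⊤
  node 3: ⊤
  node 4: 0
  node 5: ⊤
  node 6: +

⊤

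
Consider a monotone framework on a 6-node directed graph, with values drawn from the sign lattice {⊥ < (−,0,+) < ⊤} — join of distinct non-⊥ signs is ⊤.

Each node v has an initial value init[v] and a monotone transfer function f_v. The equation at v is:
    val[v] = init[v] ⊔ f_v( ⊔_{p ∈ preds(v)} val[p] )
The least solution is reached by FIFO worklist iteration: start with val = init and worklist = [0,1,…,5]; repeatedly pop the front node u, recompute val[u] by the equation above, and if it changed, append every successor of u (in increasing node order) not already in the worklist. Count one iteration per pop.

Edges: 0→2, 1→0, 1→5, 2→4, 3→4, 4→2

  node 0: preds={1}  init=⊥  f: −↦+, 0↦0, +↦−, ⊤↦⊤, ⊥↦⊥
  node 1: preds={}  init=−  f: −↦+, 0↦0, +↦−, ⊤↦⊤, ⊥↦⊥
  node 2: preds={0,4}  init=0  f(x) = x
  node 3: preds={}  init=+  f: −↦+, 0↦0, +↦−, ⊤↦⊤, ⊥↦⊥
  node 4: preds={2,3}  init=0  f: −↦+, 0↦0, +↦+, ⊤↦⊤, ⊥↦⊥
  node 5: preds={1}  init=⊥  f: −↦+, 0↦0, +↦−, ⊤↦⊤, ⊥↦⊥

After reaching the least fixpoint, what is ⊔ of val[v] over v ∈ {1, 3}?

⊤

Trace (7 dequeues):
  [1] u=0 | in − | out + | prev ⊥ | push {}
  [2] u=1 | in ⊥ | out − | ==
  [3] u=2 | in ⊤ | out ⊤ | prev 0 | push {}
  [4] u=3 | in ⊥ | out + | ==
  [5] u=4 | in ⊤ | out ⊤ | prev 0 | push {2}
  [6] u=5 | in − | out + | prev ⊥ | push {}
  [7] u=2 | in ⊤ | out ⊤ | ==

Converged values:
  [0] +
  [1] −
  [2] ⊤
  [3] +
  [4] ⊤
  [5] +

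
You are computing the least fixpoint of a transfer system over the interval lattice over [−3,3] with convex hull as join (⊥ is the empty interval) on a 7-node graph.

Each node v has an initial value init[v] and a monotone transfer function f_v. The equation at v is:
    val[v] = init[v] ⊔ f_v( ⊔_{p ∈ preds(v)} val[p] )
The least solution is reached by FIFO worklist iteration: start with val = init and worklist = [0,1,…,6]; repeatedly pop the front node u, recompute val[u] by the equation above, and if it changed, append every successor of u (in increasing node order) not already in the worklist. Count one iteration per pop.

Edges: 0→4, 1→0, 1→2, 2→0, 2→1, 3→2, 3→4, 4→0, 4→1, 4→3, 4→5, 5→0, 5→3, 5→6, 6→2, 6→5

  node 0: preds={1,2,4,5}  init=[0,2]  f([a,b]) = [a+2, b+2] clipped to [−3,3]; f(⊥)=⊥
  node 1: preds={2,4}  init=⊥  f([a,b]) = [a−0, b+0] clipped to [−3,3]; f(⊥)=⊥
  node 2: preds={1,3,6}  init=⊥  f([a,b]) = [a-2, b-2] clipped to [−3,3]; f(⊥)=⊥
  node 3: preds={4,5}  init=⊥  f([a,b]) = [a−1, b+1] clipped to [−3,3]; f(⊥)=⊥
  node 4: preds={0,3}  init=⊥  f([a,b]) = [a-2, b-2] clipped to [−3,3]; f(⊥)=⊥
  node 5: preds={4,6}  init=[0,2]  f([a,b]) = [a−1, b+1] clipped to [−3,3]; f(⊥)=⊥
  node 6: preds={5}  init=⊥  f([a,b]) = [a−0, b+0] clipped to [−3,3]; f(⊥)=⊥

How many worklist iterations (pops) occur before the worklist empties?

19

Trace (19 dequeues):
  [1] u=0 | in [0,2] | out [0,3] | prev [0,2] | push {}
  [2] u=1 | in ⊥ | out ⊥ | ==
  [3] u=2 | in ⊥ | out ⊥ | ==
  [4] u=3 | in [0,2] | out [-1,3] | prev ⊥ | push {2}
  [5] u=4 | in [-1,3] | out [-3,1] | prev ⊥ | push {0,1,3}
  [6] u=5 | in [-3,1] | out [-3,2] | prev [0,2] | push {}
  [7] u=6 | in [-3,2] | out [-3,2] | prev ⊥ | push {5}
  [8] u=2 | in [-3,3] | out [-3,1] | prev ⊥ | push {}
  [9] u=0 | in [-3,2] | out [-1,3] | prev [0,3] | push {4}
  [10] u=1 | in [-3,1] | out [-3,1] | prev ⊥ | push {0,2}
  [11] u=3 | in [-3,2] | out [-3,3] | prev [-1,3] | push {}
  [12] u=5 | in [-3,2] | out [-3,3] | prev [-3,2] | push {3,6}
  [13] u=4 | in [-3,3] | out [-3,1] | ==
  [14] u=0 | in [-3,3] | out [-1,3] | ==
  [15] u=2 | in [-3,3] | out [-3,1] | ==
  [16] u=3 | in [-3,3] | out [-3,3] | ==
  [17] u=6 | in [-3,3] | out [-3,3] | prev [-3,2] | push {2,5}
  [18] u=2 | in [-3,3] | out [-3,1] | ==
  [19] u=5 | in [-3,3] | out [-3,3] | ==

Converged values:
  [0] [-1,3]
  [1] [-3,1]
  [2] [-3,1]
  [3] [-3,3]
  [4] [-3,1]
  [5] [-3,3]
  [6] [-3,3]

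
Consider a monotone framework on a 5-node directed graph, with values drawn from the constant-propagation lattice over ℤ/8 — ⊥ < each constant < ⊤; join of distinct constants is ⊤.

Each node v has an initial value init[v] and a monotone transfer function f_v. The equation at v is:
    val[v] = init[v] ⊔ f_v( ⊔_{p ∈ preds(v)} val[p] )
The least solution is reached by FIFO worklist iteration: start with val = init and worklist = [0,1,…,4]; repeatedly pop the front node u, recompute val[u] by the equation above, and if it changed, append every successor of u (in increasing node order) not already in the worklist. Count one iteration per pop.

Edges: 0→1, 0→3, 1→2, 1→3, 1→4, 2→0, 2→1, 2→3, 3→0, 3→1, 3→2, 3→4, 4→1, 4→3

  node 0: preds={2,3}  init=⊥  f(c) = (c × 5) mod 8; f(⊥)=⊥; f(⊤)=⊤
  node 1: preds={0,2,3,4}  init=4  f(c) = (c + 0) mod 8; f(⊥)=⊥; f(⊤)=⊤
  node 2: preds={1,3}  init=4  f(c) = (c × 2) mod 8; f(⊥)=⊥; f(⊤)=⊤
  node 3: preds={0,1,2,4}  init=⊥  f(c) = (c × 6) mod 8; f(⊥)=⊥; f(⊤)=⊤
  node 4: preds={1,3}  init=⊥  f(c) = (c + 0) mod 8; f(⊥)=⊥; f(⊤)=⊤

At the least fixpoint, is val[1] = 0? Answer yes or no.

Worklist (10 pops):
  #1 pop 0: in=4 → 4 (was ⊥); enqueue []
  #2 pop 1: in=4 → 4 (no change)
  #3 pop 2: in=4 → ⊤ (was 4); enqueue [0,1]
  #4 pop 3: in=⊤ → ⊤ (was ⊥); enqueue [2]
  #5 pop 4: in=⊤ → ⊤ (was ⊥); enqueue [3]
  #6 pop 0: in=⊤ → ⊤ (was 4); enqueue []
  #7 pop 1: in=⊤ → ⊤ (was 4); enqueue [4]
  #8 pop 2: in=⊤ → ⊤ (no change)
  #9 pop 3: in=⊤ → ⊤ (no change)
  #10 pop 4: in=⊤ → ⊤ (no change)

Fixpoint:
  val[0] = ⊤
  val[1] = ⊤
  val[2] = ⊤
  val[3] = ⊤
  val[4] = ⊤

no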